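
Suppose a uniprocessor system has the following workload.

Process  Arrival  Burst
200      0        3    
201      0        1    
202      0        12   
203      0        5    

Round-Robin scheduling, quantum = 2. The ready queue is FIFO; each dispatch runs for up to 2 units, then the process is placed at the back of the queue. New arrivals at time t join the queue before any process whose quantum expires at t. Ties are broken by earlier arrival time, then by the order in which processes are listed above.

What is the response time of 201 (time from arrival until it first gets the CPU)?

2

Schedule: | 200 0-2 | 201 2-3 | 202 3-5 | 203 5-7 | 200 7-8 | 202 8-10 | 203 10-12 | 202 12-14 | 203 14-15 | 202 15-21 |
Completion: 200=8  201=3  202=21  203=15
Turnaround (C−A): 200=8  201=3  202=21  203=15
Response(201) = first start − arrival = 2 − 0 = 2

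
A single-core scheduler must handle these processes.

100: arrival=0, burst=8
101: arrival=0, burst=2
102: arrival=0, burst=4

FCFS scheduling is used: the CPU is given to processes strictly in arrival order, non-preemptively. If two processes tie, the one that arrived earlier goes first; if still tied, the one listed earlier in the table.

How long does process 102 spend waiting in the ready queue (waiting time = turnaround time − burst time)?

10

Schedule: | 100 0-8 | 101 8-10 | 102 10-14 |
Completion: 100=8  101=10  102=14
Turnaround (C−A): 100=8  101=10  102=14
Waiting(102) = turnaround − burst = 14 − 4 = 10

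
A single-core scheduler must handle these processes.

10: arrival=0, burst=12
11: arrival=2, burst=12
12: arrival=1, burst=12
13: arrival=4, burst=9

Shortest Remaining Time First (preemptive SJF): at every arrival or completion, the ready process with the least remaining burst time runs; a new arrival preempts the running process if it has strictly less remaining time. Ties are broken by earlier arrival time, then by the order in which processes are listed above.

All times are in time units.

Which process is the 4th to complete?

Gantt: | 10 0-12 | 13 12-21 | 12 21-33 | 11 33-45 |
Completion: 10=12  11=45  12=33  13=21
Turnaround (C−A): 10=12  11=43  12=32  13=17
Finish order: 10 → 13 → 12 → 11

11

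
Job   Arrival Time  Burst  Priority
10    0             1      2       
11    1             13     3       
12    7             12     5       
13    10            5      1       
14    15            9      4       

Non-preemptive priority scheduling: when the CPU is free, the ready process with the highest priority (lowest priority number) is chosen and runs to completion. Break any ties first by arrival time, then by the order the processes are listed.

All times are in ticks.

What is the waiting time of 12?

Gantt: | 10 0-1 | 11 1-14 | 13 14-19 | 14 19-28 | 12 28-40 |
Completion: 10=1  11=14  12=40  13=19  14=28
Turnaround (C−A): 10=1  11=13  12=33  13=9  14=13
Waiting(12) = turnaround − burst = 33 − 12 = 21

21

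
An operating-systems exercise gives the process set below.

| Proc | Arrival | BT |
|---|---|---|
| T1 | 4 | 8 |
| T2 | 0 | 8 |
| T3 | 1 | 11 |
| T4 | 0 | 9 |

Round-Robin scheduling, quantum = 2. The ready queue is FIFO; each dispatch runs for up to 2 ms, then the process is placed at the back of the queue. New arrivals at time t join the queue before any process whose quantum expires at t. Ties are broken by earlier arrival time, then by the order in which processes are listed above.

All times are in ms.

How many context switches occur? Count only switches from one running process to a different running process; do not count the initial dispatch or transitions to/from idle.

Timeline: | T2 0-2 | T4 2-4 | T3 4-6 | T2 6-8 | T1 8-10 | T4 10-12 | T3 12-14 | T2 14-16 | T1 16-18 | T4 18-20 | T3 20-22 | T2 22-24 | T1 24-26 | T4 26-28 | T3 28-30 | T1 30-32 | T4 32-33 | T3 33-36 |
Completion: T1=32  T2=24  T3=36  T4=33
Turnaround (C−A): T1=28  T2=24  T3=35  T4=33

17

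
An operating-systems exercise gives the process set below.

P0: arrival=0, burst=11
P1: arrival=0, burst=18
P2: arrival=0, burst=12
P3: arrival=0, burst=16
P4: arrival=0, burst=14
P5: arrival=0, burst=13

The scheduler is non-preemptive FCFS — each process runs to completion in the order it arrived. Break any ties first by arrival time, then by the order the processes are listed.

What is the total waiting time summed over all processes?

Timeline: | P0 0-11 | P1 11-29 | P2 29-41 | P3 41-57 | P4 57-71 | P5 71-84 |
Completion: P0=11  P1=29  P2=41  P3=57  P4=71  P5=84
Turnaround (C−A): P0=11  P1=29  P2=41  P3=57  P4=71  P5=84
Waiting = turnaround − burst: P0=0, P1=11, P2=29, P3=41, P4=57, P5=71
Total waiting = 0 + 11 + 29 + 41 + 57 + 71 = 209

209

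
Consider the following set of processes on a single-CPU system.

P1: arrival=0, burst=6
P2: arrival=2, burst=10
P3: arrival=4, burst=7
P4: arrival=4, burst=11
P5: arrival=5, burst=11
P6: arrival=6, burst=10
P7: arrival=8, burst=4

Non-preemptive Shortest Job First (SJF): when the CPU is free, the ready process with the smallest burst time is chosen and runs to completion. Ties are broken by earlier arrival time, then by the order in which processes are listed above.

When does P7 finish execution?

17

Timeline: | P1 0-6 | P3 6-13 | P7 13-17 | P2 17-27 | P6 27-37 | P4 37-48 | P5 48-59 |
Completion: P1=6  P2=27  P3=13  P4=48  P5=59  P6=37  P7=17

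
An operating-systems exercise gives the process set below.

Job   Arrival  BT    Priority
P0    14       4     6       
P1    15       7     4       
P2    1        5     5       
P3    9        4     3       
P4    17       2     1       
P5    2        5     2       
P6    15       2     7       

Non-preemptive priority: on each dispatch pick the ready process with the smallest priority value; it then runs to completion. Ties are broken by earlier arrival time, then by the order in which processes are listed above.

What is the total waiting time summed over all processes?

Schedule: | idle 0-1 | P2 1-6 | P5 6-11 | P3 11-15 | P1 15-22 | P4 22-24 | P0 24-28 | P6 28-30 |
Completion: P0=28  P1=22  P2=6  P3=15  P4=24  P5=11  P6=30
Waiting = turnaround − burst: P0=10, P1=0, P2=0, P3=2, P4=5, P5=4, P6=13
Total waiting = 10 + 0 + 0 + 2 + 5 + 4 + 13 = 34

34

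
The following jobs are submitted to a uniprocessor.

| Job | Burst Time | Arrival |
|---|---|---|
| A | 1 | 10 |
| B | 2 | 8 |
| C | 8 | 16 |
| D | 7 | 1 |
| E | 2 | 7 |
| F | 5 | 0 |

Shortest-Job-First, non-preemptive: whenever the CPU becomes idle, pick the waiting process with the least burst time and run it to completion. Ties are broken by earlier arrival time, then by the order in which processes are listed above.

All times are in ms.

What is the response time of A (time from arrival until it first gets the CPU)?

2

Gantt: | F 0-5 | D 5-12 | A 12-13 | E 13-15 | B 15-17 | C 17-25 |
Completion: A=13  B=17  C=25  D=12  E=15  F=5
Turnaround (C−A): A=3  B=9  C=9  D=11  E=8  F=5
Response(A) = first start − arrival = 12 − 10 = 2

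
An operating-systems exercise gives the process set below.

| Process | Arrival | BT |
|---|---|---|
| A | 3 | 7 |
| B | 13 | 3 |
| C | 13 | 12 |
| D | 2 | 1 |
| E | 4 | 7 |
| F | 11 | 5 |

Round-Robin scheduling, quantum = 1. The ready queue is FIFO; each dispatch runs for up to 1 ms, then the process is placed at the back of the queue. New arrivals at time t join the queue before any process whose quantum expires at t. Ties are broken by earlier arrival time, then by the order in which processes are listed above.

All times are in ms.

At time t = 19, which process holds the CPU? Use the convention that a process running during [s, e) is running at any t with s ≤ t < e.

Schedule: | idle 0-2 | D 2-3 | A 3-4 | E 4-5 | A 5-6 | E 6-7 | A 7-8 | E 8-9 | A 9-10 | E 10-11 | A 11-12 | F 12-13 | E 13-14 | A 14-15 | B 15-16 | C 16-17 | F 17-18 | E 18-19 | A 19-20 | B 20-21 | C 21-22 | F 22-23 | E 23-24 | B 24-25 | C 25-26 | F 26-27 | C 27-28 | F 28-29 | C 29-37 |
Completion: A=20  B=25  C=37  D=3  E=24  F=29
Turnaround (C−A): A=17  B=12  C=24  D=1  E=20  F=18

A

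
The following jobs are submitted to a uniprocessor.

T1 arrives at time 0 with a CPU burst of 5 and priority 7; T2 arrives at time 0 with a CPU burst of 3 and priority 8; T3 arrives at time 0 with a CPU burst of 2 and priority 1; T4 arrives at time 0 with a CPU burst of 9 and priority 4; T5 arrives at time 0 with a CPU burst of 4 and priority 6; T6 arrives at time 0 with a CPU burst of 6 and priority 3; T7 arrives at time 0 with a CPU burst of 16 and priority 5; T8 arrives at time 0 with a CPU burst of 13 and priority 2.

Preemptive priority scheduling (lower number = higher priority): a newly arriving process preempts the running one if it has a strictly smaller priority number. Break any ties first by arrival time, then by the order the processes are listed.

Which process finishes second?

T8

Timeline: | T3 0-2 | T8 2-15 | T6 15-21 | T4 21-30 | T7 30-46 | T5 46-50 | T1 50-55 | T2 55-58 |
Completion: T1=55  T2=58  T3=2  T4=30  T5=50  T6=21  T7=46  T8=15
Turnaround (C−A): T1=55  T2=58  T3=2  T4=30  T5=50  T6=21  T7=46  T8=15
Finish order: T3 → T8 → T6 → T4 → T7 → T5 → T1 → T2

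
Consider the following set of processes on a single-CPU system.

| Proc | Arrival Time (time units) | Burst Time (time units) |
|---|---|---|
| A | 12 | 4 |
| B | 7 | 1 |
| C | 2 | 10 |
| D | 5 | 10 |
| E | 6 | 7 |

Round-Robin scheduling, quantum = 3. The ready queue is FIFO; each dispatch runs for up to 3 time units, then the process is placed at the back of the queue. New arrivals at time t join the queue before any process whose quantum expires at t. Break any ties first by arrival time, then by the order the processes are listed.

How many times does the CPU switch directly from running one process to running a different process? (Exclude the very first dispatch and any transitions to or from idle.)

Gantt: | idle 0-2 | C 2-5 | D 5-8 | C 8-11 | E 11-14 | B 14-15 | D 15-18 | C 18-21 | A 21-24 | E 24-27 | D 27-30 | C 30-31 | A 31-32 | E 32-33 | D 33-34 |
Completion: A=32  B=15  C=31  D=34  E=33
Turnaround (C−A): A=20  B=8  C=29  D=29  E=27

13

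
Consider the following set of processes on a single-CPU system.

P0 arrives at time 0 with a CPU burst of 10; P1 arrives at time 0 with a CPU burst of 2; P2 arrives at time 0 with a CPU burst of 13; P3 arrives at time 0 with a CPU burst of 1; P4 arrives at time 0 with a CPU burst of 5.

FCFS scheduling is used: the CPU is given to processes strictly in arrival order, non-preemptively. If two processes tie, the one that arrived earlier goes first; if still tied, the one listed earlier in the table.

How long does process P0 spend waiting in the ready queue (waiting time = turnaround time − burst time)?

Gantt: | P0 0-10 | P1 10-12 | P2 12-25 | P3 25-26 | P4 26-31 |
Completion: P0=10  P1=12  P2=25  P3=26  P4=31
Turnaround (C−A): P0=10  P1=12  P2=25  P3=26  P4=31
Waiting(P0) = turnaround − burst = 10 − 10 = 0

0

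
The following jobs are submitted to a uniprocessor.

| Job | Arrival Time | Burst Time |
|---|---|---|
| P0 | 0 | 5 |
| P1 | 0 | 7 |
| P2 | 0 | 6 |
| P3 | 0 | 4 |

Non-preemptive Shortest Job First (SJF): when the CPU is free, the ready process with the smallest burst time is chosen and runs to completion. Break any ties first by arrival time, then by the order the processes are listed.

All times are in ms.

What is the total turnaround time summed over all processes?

50

Gantt: | P3 0-4 | P0 4-9 | P2 9-15 | P1 15-22 |
Completion: P0=9  P1=22  P2=15  P3=4
Turnaround (C−A): P0=9  P1=22  P2=15  P3=4
Turnaround = completion − arrival: P0=9, P1=22, P2=15, P3=4
Total turnaround = 9 + 22 + 15 + 4 = 50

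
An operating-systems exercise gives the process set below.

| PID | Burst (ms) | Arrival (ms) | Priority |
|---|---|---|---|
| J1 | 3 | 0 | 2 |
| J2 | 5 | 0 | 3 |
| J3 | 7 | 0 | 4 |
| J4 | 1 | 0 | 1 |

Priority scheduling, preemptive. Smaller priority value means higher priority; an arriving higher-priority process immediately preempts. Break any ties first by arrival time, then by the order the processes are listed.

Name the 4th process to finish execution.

Schedule: | J4 0-1 | J1 1-4 | J2 4-9 | J3 9-16 |
Completion: J1=4  J2=9  J3=16  J4=1
Finish order: J4 → J1 → J2 → J3

J3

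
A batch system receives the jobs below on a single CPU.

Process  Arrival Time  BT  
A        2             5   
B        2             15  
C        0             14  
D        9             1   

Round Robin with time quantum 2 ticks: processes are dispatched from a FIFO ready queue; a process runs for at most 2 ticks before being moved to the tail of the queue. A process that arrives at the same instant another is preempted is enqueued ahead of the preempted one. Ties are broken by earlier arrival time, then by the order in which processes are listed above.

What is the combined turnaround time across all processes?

Timeline: | C 0-2 | A 2-4 | B 4-6 | C 6-8 | A 8-10 | B 10-12 | C 12-14 | D 14-15 | A 15-16 | B 16-18 | C 18-20 | B 20-22 | C 22-24 | B 24-26 | C 26-28 | B 28-30 | C 30-32 | B 32-35 |
Completion: A=16  B=35  C=32  D=15
Turnaround = completion − arrival: A=14, B=33, C=32, D=6
Total turnaround = 14 + 33 + 32 + 6 = 85

85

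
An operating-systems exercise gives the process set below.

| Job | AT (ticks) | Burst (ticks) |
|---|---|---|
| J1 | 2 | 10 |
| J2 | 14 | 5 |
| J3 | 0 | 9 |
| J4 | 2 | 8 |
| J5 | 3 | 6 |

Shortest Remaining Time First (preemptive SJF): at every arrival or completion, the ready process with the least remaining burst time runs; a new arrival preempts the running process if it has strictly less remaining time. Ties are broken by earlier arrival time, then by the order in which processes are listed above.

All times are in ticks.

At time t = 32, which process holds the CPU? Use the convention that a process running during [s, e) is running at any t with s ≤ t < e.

J1

Schedule: | J3 0-9 | J5 9-15 | J2 15-20 | J4 20-28 | J1 28-38 |
Completion: J1=38  J2=20  J3=9  J4=28  J5=15
Turnaround (C−A): J1=36  J2=6  J3=9  J4=26  J5=12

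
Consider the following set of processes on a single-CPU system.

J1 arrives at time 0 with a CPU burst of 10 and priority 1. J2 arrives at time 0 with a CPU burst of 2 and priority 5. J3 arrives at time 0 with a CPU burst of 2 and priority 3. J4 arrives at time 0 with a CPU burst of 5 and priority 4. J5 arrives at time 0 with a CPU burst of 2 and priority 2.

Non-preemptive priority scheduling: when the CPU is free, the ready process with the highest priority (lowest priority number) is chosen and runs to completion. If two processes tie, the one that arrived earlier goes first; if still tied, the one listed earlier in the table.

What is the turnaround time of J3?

14

Timeline: | J1 0-10 | J5 10-12 | J3 12-14 | J4 14-19 | J2 19-21 |
Completion: J1=10  J2=21  J3=14  J4=19  J5=12
Turnaround (C−A): J1=10  J2=21  J3=14  J4=19  J5=12
Turnaround(J3) = completion − arrival = 14 − 0 = 14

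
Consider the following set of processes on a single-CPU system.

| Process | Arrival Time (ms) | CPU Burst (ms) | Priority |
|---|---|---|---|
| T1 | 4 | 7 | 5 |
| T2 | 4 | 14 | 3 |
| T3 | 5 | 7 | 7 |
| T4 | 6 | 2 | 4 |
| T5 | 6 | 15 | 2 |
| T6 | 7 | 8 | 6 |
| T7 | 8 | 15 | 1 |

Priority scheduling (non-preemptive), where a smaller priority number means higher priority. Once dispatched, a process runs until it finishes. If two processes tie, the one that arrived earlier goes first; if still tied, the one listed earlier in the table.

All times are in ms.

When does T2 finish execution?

Schedule: | idle 0-4 | T2 4-18 | T7 18-33 | T5 33-48 | T4 48-50 | T1 50-57 | T6 57-65 | T3 65-72 |
Completion: T1=57  T2=18  T3=72  T4=50  T5=48  T6=65  T7=33
Turnaround (C−A): T1=53  T2=14  T3=67  T4=44  T5=42  T6=58  T7=25

18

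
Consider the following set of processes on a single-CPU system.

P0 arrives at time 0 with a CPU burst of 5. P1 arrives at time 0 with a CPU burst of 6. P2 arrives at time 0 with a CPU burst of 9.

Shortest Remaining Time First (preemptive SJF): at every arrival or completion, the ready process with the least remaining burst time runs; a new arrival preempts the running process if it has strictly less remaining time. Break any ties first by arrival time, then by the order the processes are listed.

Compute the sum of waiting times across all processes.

Gantt: | P0 0-5 | P1 5-11 | P2 11-20 |
Completion: P0=5  P1=11  P2=20
Turnaround (C−A): P0=5  P1=11  P2=20
Waiting = turnaround − burst: P0=0, P1=5, P2=11
Total waiting = 0 + 5 + 11 = 16

16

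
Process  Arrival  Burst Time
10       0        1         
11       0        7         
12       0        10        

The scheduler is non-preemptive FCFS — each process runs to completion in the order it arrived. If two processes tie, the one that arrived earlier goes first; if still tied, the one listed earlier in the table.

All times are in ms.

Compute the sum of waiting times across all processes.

9

Schedule: | 10 0-1 | 11 1-8 | 12 8-18 |
Completion: 10=1  11=8  12=18
Waiting = turnaround − burst: 10=0, 11=1, 12=8
Total waiting = 0 + 1 + 8 = 9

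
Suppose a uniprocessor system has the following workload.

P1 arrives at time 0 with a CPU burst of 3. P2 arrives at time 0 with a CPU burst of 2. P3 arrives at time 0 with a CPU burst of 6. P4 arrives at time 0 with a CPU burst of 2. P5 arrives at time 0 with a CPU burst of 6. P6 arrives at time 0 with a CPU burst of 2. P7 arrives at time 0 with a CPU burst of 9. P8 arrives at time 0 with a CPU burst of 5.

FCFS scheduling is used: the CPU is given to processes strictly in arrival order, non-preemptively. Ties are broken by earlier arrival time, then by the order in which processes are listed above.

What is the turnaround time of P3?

Gantt: | P1 0-3 | P2 3-5 | P3 5-11 | P4 11-13 | P5 13-19 | P6 19-21 | P7 21-30 | P8 30-35 |
Completion: P1=3  P2=5  P3=11  P4=13  P5=19  P6=21  P7=30  P8=35
Turnaround(P3) = completion − arrival = 11 − 0 = 11

11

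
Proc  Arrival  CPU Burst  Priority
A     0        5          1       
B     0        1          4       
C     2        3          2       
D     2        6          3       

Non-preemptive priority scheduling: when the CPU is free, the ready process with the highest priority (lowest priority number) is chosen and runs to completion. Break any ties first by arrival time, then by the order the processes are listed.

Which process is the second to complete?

Schedule: | A 0-5 | C 5-8 | D 8-14 | B 14-15 |
Completion: A=5  B=15  C=8  D=14
Turnaround (C−A): A=5  B=15  C=6  D=12
Finish order: A → C → D → B

C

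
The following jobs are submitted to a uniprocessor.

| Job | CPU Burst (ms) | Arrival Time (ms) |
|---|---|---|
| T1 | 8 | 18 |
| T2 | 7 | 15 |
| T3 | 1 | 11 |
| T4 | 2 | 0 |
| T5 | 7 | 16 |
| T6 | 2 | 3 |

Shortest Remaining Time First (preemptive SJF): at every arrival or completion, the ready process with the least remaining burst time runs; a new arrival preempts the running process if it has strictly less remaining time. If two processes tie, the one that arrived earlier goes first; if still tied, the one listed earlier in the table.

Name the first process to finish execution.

T4

Gantt: | T4 0-2 | idle 2-3 | T6 3-5 | idle 5-11 | T3 11-12 | idle 12-15 | T2 15-22 | T5 22-29 | T1 29-37 |
Completion: T1=37  T2=22  T3=12  T4=2  T5=29  T6=5
Turnaround (C−A): T1=19  T2=7  T3=1  T4=2  T5=13  T6=2
Finish order: T4 → T6 → T3 → T2 → T5 → T1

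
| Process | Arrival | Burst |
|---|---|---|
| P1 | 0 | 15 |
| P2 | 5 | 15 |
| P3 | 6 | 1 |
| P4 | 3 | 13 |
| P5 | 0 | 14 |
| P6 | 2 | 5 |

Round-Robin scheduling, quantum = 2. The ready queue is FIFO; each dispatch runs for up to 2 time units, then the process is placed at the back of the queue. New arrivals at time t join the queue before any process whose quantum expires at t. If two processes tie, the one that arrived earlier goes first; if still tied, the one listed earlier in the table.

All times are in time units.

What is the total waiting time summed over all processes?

200

Timeline: | P1 0-2 | P5 2-4 | P6 4-6 | P1 6-8 | P4 8-10 | P5 10-12 | P2 12-14 | P3 14-15 | P6 15-17 | P1 17-19 | P4 19-21 | P5 21-23 | P2 23-25 | P6 25-26 | P1 26-28 | P4 28-30 | P5 30-32 | P2 32-34 | P1 34-36 | P4 36-38 | P5 38-40 | P2 40-42 | P1 42-44 | P4 44-46 | P5 46-48 | P2 48-50 | P1 50-52 | P4 52-54 | P5 54-56 | P2 56-58 | P1 58-59 | P4 59-60 | P2 60-63 |
Completion: P1=59  P2=63  P3=15  P4=60  P5=56  P6=26
Turnaround (C−A): P1=59  P2=58  P3=9  P4=57  P5=56  P6=24
Waiting = turnaround − burst: P1=44, P2=43, P3=8, P4=44, P5=42, P6=19
Total waiting = 44 + 43 + 8 + 44 + 42 + 19 = 200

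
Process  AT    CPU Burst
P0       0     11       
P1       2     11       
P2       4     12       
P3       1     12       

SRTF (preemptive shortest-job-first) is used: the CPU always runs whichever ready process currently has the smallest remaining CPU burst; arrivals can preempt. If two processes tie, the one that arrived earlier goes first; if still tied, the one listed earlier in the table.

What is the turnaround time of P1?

20

Timeline: | P0 0-11 | P1 11-22 | P3 22-34 | P2 34-46 |
Completion: P0=11  P1=22  P2=46  P3=34
Turnaround (C−A): P0=11  P1=20  P2=42  P3=33
Turnaround(P1) = completion − arrival = 22 − 2 = 20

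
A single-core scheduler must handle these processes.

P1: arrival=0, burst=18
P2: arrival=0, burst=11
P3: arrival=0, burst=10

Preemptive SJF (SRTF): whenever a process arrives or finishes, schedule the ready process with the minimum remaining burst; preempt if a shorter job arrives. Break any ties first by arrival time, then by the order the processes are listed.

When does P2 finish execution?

21

Gantt: | P3 0-10 | P2 10-21 | P1 21-39 |
Completion: P1=39  P2=21  P3=10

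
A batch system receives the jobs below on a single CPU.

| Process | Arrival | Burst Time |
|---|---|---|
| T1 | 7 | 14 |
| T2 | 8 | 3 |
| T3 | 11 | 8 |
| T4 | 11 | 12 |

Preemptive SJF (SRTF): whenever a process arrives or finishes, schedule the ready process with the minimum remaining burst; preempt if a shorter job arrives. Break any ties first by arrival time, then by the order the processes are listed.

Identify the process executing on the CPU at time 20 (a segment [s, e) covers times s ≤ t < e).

Schedule: | idle 0-7 | T1 7-8 | T2 8-11 | T3 11-19 | T4 19-31 | T1 31-44 |
Completion: T1=44  T2=11  T3=19  T4=31
Turnaround (C−A): T1=37  T2=3  T3=8  T4=20

T4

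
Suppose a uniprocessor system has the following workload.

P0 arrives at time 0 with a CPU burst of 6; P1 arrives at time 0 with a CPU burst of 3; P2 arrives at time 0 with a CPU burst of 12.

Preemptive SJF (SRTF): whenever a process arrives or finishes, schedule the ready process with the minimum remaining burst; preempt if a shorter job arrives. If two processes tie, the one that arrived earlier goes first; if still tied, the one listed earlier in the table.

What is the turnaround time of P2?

21

Schedule: | P1 0-3 | P0 3-9 | P2 9-21 |
Completion: P0=9  P1=3  P2=21
Turnaround (C−A): P0=9  P1=3  P2=21
Turnaround(P2) = completion − arrival = 21 − 0 = 21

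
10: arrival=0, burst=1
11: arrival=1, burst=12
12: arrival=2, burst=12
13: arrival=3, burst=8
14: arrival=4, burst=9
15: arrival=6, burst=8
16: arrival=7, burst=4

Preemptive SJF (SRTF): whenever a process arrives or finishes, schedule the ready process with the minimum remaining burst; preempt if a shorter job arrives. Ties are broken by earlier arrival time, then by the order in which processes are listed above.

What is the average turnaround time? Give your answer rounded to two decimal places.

22.14

Schedule: | 10 0-1 | 11 1-3 | 13 3-11 | 16 11-15 | 15 15-23 | 14 23-32 | 11 32-42 | 12 42-54 |
Completion: 10=1  11=42  12=54  13=11  14=32  15=23  16=15
Turnaround times: 10=1, 11=41, 12=52, 13=8, 14=28, 15=17, 16=8
Average turnaround = (1+41+52+8+28+17+8) / 7 = 155/7 = 22.14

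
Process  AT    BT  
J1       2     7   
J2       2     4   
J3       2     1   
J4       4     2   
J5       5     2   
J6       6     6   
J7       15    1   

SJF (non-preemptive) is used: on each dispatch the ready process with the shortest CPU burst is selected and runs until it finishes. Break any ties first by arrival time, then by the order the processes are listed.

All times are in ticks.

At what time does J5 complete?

11

Schedule: | idle 0-2 | J3 2-3 | J2 3-7 | J4 7-9 | J5 9-11 | J6 11-17 | J7 17-18 | J1 18-25 |
Completion: J1=25  J2=7  J3=3  J4=9  J5=11  J6=17  J7=18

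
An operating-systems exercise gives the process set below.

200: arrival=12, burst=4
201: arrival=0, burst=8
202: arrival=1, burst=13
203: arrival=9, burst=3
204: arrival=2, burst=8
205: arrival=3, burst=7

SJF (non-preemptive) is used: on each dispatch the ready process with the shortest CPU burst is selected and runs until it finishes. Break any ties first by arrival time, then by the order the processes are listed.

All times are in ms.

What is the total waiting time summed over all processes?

Gantt: | 201 0-8 | 205 8-15 | 203 15-18 | 200 18-22 | 204 22-30 | 202 30-43 |
Completion: 200=22  201=8  202=43  203=18  204=30  205=15
Turnaround (C−A): 200=10  201=8  202=42  203=9  204=28  205=12
Waiting = turnaround − burst: 200=6, 201=0, 202=29, 203=6, 204=20, 205=5
Total waiting = 6 + 0 + 29 + 6 + 20 + 5 = 66

66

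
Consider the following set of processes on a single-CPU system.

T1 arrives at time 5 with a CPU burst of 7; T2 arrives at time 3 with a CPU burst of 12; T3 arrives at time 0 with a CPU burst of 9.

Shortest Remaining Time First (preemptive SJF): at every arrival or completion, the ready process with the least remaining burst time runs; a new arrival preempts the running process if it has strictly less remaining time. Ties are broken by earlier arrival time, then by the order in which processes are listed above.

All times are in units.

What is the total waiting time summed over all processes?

Schedule: | T3 0-9 | T1 9-16 | T2 16-28 |
Completion: T1=16  T2=28  T3=9
Turnaround (C−A): T1=11  T2=25  T3=9
Waiting = turnaround − burst: T1=4, T2=13, T3=0
Total waiting = 4 + 13 + 0 = 17

17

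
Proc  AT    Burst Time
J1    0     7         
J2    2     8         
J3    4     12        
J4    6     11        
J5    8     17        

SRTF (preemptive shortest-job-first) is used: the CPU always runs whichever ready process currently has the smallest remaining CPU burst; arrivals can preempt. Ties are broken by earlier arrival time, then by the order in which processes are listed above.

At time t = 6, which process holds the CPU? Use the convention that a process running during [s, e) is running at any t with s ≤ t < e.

J1

Timeline: | J1 0-7 | J2 7-15 | J4 15-26 | J3 26-38 | J5 38-55 |
Completion: J1=7  J2=15  J3=38  J4=26  J5=55
Turnaround (C−A): J1=7  J2=13  J3=34  J4=20  J5=47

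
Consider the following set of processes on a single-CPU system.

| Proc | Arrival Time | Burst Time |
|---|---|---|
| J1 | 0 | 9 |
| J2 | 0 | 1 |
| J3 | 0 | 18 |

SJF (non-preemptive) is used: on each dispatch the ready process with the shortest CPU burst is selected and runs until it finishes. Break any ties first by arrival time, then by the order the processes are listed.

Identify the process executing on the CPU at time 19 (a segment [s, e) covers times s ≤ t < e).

J3

Gantt: | J2 0-1 | J1 1-10 | J3 10-28 |
Completion: J1=10  J2=1  J3=28
Turnaround (C−A): J1=10  J2=1  J3=28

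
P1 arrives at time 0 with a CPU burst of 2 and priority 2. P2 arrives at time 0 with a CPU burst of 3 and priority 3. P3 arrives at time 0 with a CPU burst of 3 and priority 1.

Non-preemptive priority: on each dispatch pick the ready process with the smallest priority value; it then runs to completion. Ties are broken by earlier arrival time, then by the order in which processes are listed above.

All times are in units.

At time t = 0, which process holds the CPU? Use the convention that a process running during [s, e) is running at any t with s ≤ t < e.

P3

Timeline: | P3 0-3 | P1 3-5 | P2 5-8 |
Completion: P1=5  P2=8  P3=3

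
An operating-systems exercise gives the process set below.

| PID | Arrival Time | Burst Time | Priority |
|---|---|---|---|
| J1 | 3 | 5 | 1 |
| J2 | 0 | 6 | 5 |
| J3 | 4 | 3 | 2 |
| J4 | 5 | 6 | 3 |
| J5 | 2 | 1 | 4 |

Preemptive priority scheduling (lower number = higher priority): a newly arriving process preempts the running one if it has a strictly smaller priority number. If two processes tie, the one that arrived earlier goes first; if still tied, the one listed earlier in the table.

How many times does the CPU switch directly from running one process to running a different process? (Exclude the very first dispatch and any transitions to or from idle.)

5

Schedule: | J2 0-2 | J5 2-3 | J1 3-8 | J3 8-11 | J4 11-17 | J2 17-21 |
Completion: J1=8  J2=21  J3=11  J4=17  J5=3
Turnaround (C−A): J1=5  J2=21  J3=7  J4=12  J5=1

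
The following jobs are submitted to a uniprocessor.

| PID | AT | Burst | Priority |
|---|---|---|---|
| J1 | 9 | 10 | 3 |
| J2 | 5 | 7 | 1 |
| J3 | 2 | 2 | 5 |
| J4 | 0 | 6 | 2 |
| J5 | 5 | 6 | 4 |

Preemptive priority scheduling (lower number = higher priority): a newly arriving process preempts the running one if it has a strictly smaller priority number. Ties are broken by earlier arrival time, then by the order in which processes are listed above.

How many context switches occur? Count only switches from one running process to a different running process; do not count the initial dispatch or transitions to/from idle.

5

Timeline: | J4 0-5 | J2 5-12 | J4 12-13 | J1 13-23 | J5 23-29 | J3 29-31 |
Completion: J1=23  J2=12  J3=31  J4=13  J5=29
Turnaround (C−A): J1=14  J2=7  J3=29  J4=13  J5=24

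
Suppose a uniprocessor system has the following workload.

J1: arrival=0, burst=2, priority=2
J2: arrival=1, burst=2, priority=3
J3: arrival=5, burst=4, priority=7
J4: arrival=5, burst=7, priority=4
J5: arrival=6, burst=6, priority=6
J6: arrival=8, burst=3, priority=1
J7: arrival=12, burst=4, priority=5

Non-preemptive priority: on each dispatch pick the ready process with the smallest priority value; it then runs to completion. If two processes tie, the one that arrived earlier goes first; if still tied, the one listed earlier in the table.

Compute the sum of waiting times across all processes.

Timeline: | J1 0-2 | J2 2-4 | idle 4-5 | J4 5-12 | J6 12-15 | J7 15-19 | J5 19-25 | J3 25-29 |
Completion: J1=2  J2=4  J3=29  J4=12  J5=25  J6=15  J7=19
Turnaround (C−A): J1=2  J2=3  J3=24  J4=7  J5=19  J6=7  J7=7
Waiting = turnaround − burst: J1=0, J2=1, J3=20, J4=0, J5=13, J6=4, J7=3
Total waiting = 0 + 1 + 20 + 0 + 13 + 4 + 3 = 41

41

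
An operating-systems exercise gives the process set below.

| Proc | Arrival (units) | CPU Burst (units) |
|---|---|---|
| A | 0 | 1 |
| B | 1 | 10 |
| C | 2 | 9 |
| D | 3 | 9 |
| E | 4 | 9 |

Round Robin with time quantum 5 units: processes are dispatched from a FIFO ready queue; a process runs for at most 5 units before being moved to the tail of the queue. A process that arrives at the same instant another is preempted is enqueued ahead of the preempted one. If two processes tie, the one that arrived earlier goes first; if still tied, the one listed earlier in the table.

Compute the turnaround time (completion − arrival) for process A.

1

Gantt: | A 0-1 | B 1-6 | C 6-11 | D 11-16 | E 16-21 | B 21-26 | C 26-30 | D 30-34 | E 34-38 |
Completion: A=1  B=26  C=30  D=34  E=38
Turnaround (C−A): A=1  B=25  C=28  D=31  E=34
Turnaround(A) = completion − arrival = 1 − 0 = 1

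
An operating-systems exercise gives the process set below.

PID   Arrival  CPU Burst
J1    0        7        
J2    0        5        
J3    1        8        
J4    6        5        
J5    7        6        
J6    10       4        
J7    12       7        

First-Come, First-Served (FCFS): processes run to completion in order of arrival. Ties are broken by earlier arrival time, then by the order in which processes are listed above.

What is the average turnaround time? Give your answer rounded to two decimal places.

Gantt: | J1 0-7 | J2 7-12 | J3 12-20 | J4 20-25 | J5 25-31 | J6 31-35 | J7 35-42 |
Completion: J1=7  J2=12  J3=20  J4=25  J5=31  J6=35  J7=42
Turnaround times: J1=7, J2=12, J3=19, J4=19, J5=24, J6=25, J7=30
Average turnaround = (7+12+19+19+24+25+30) / 7 = 136/7 = 19.43

19.43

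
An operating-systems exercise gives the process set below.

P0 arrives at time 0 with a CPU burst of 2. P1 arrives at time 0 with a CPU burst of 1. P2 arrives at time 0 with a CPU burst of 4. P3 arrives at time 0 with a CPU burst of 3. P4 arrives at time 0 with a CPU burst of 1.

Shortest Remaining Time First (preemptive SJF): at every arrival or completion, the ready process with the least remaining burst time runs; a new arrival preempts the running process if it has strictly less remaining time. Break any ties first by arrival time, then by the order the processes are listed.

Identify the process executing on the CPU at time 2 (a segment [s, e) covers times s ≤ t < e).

Schedule: | P1 0-1 | P4 1-2 | P0 2-4 | P3 4-7 | P2 7-11 |
Completion: P0=4  P1=1  P2=11  P3=7  P4=2
Turnaround (C−A): P0=4  P1=1  P2=11  P3=7  P4=2

P0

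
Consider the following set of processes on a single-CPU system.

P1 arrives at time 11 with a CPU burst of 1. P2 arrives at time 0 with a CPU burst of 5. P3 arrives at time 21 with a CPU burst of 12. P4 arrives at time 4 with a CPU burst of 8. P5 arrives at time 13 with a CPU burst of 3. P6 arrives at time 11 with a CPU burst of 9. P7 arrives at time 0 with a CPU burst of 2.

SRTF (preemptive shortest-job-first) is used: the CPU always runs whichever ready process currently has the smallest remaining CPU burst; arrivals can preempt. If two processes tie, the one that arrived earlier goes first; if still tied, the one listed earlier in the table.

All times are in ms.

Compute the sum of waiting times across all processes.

24

Timeline: | P7 0-2 | P2 2-7 | P4 7-11 | P1 11-12 | P4 12-16 | P5 16-19 | P6 19-28 | P3 28-40 |
Completion: P1=12  P2=7  P3=40  P4=16  P5=19  P6=28  P7=2
Turnaround (C−A): P1=1  P2=7  P3=19  P4=12  P5=6  P6=17  P7=2
Waiting = turnaround − burst: P1=0, P2=2, P3=7, P4=4, P5=3, P6=8, P7=0
Total waiting = 0 + 2 + 7 + 4 + 3 + 8 + 0 = 24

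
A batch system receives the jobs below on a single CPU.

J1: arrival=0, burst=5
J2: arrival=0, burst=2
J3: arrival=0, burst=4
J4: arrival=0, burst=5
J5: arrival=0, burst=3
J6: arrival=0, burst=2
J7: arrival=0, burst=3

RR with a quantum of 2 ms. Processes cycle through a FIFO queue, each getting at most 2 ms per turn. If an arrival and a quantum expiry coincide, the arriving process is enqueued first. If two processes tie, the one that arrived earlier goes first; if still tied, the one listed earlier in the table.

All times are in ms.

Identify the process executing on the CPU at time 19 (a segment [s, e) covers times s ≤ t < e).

J4

Gantt: | J1 0-2 | J2 2-4 | J3 4-6 | J4 6-8 | J5 8-10 | J6 10-12 | J7 12-14 | J1 14-16 | J3 16-18 | J4 18-20 | J5 20-21 | J7 21-22 | J1 22-23 | J4 23-24 |
Completion: J1=23  J2=4  J3=18  J4=24  J5=21  J6=12  J7=22
Turnaround (C−A): J1=23  J2=4  J3=18  J4=24  J5=21  J6=12  J7=22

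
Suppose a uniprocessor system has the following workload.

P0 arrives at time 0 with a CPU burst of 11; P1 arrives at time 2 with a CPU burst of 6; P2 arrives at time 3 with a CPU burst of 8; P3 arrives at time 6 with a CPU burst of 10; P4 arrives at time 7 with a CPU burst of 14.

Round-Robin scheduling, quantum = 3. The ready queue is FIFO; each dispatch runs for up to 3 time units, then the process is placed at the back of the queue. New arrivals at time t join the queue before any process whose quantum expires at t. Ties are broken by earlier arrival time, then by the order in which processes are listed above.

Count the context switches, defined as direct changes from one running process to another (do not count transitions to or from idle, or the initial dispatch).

Schedule: | P0 0-3 | P1 3-6 | P2 6-9 | P0 9-12 | P3 12-15 | P1 15-18 | P4 18-21 | P2 21-24 | P0 24-27 | P3 27-30 | P4 30-33 | P2 33-35 | P0 35-37 | P3 37-40 | P4 40-43 | P3 43-44 | P4 44-49 |
Completion: P0=37  P1=18  P2=35  P3=44  P4=49

16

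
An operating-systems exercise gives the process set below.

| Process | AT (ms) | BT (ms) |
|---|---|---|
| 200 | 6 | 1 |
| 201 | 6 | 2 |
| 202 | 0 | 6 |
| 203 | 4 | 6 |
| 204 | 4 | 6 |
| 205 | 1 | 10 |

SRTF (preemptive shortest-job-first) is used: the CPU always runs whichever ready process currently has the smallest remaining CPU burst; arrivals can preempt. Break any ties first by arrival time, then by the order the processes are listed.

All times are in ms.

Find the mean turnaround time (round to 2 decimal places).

11.33

Timeline: | 202 0-6 | 200 6-7 | 201 7-9 | 203 9-15 | 204 15-21 | 205 21-31 |
Completion: 200=7  201=9  202=6  203=15  204=21  205=31
Turnaround times: 200=1, 201=3, 202=6, 203=11, 204=17, 205=30
Average turnaround = (1+3+6+11+17+30) / 6 = 68/6 = 11.33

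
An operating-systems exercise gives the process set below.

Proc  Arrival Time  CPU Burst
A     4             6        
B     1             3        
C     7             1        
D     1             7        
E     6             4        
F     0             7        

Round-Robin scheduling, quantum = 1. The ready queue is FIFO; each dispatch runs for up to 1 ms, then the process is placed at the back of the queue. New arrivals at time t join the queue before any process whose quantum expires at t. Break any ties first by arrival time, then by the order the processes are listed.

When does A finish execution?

28

Timeline: | F 0-1 | B 1-2 | D 2-3 | F 3-4 | B 4-5 | D 5-6 | A 6-7 | F 7-8 | B 8-9 | E 9-10 | D 10-11 | C 11-12 | A 12-13 | F 13-14 | E 14-15 | D 15-16 | A 16-17 | F 17-18 | E 18-19 | D 19-20 | A 20-21 | F 21-22 | E 22-23 | D 23-24 | A 24-25 | F 25-26 | D 26-27 | A 27-28 |
Completion: A=28  B=9  C=12  D=27  E=23  F=26
Turnaround (C−A): A=24  B=8  C=5  D=26  E=17  F=26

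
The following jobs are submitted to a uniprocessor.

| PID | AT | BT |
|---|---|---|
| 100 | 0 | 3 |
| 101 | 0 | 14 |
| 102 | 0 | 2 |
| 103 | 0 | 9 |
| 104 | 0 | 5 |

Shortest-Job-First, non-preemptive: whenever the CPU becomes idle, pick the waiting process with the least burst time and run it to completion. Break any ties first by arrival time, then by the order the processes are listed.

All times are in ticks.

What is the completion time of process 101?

Timeline: | 102 0-2 | 100 2-5 | 104 5-10 | 103 10-19 | 101 19-33 |
Completion: 100=5  101=33  102=2  103=19  104=10
Turnaround (C−A): 100=5  101=33  102=2  103=19  104=10

33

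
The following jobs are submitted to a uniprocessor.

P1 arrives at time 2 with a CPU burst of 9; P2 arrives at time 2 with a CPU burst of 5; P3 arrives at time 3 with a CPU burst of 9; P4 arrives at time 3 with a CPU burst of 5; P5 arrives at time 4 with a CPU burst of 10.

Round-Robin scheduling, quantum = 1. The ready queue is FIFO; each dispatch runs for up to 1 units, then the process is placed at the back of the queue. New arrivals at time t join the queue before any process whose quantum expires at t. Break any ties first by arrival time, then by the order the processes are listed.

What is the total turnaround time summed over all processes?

Timeline: | idle 0-2 | P1 2-3 | P2 3-4 | P3 4-5 | P4 5-6 | P1 6-7 | P5 7-8 | P2 8-9 | P3 9-10 | P4 10-11 | P1 11-12 | P5 12-13 | P2 13-14 | P3 14-15 | P4 15-16 | P1 16-17 | P5 17-18 | P2 18-19 | P3 19-20 | P4 20-21 | P1 21-22 | P5 22-23 | P2 23-24 | P3 24-25 | P4 25-26 | P1 26-27 | P5 27-28 | P3 28-29 | P1 29-30 | P5 30-31 | P3 31-32 | P1 32-33 | P5 33-34 | P3 34-35 | P1 35-36 | P5 36-37 | P3 37-38 | P5 38-40 |
Completion: P1=36  P2=24  P3=38  P4=26  P5=40
Turnaround (C−A): P1=34  P2=22  P3=35  P4=23  P5=36
Turnaround = completion − arrival: P1=34, P2=22, P3=35, P4=23, P5=36
Total turnaround = 34 + 22 + 35 + 23 + 36 = 150

150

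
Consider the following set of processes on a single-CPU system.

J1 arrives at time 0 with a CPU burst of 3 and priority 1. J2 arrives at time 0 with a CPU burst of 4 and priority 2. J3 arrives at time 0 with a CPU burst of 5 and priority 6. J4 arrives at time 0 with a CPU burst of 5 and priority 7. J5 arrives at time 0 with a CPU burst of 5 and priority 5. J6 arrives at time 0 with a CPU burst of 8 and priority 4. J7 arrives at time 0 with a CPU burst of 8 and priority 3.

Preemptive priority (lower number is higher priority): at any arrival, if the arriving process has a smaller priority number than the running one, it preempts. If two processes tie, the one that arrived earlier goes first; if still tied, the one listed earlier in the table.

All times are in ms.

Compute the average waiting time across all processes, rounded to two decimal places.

15.57

Timeline: | J1 0-3 | J2 3-7 | J7 7-15 | J6 15-23 | J5 23-28 | J3 28-33 | J4 33-38 |
Completion: J1=3  J2=7  J3=33  J4=38  J5=28  J6=23  J7=15
Waiting times: J1=0, J2=3, J3=28, J4=33, J5=23, J6=15, J7=7
Average waiting = (0+3+28+33+23+15+7) / 7 = 109/7 = 15.57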